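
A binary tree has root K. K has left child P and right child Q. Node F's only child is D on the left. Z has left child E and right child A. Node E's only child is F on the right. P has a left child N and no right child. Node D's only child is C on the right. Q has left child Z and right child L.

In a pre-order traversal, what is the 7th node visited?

F

Pre-order visits the node, then its left subtree, then its right subtree.
Visit K.
At K: go left to P.
  Visit P.
  At P: go left to N.
    N is a leaf — visit N.
  At P: no right child.
At K: go right to Q.
  Visit Q.
  At Q: go left to Z.
    Visit Z.
    At Z: go left to E.
      Visit E.
      At E: no left child.
      At E: go right to F.
        Visit F.
        At F: go left to D.
          Visit D.
          At D: no left child.
          At D: go right to C.
            C is a leaf — visit C.
        At F: no right child.
    At Z: go right to A.
      A is a leaf — visit A.
  At Q: go right to L.
    L is a leaf — visit L.
Full pre-order sequence: K, P, N, Q, Z, E, F, D, C, A, L.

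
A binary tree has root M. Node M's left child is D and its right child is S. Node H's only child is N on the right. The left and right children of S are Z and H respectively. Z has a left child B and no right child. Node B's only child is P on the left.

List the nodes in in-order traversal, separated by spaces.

D M P B Z S H N

In-order visits the left subtree, then the node, then the right subtree.
At M: go left to D.
  D is a leaf — visit D.
Visit M.
At M: go right to S.
  At S: go left to Z.
    At Z: go left to B.
      At B: go left to P.
        P is a leaf — visit P.
      Visit B.
      At B: no right child.
    Visit Z.
    At Z: no right child.
  Visit S.
  At S: go right to H.
    At H: no left child.
    Visit H.
    At H: go right to N.
      N is a leaf — visit N.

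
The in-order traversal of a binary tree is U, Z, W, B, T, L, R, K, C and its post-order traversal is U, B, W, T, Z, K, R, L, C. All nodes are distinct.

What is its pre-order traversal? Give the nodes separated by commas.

C, L, Z, U, T, W, B, R, K

The last element of post-order is the root; it splits in-order into left and right subtrees.
Root C: left subtree has 8 nodes {U, Z, W, B, T, L, R, K}, right has 0 { }.
  Root L: left subtree has 5 nodes {U, Z, W, B, T}, right has 2 {R, K}.
    Root Z: left subtree has 1 node {U}, right has 3 {W, B, T}.
      Root T: left subtree has 2 nodes {W, B}, right has 0 { }.
        Root W: left subtree has 0 nodes { }, right has 1 {B}.
    Root R: left subtree has 0 nodes { }, right has 1 {K}.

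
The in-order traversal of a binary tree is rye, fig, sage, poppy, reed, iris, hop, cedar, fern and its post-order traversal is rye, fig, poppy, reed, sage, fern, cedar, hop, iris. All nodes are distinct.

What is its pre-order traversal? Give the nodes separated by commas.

iris, sage, fig, rye, reed, poppy, hop, cedar, fern

The last element of post-order is the root; it splits in-order into left and right subtrees.
Root iris: left subtree has 5 nodes {rye, fig, sage, poppy, reed}, right has 3 {hop, cedar, fern}.
  Root sage: left subtree has 2 nodes {rye, fig}, right has 2 {poppy, reed}.
    Root fig: left subtree has 1 node {rye}, right has 0 { }.
    Root reed: left subtree has 1 node {poppy}, right has 0 { }.
  Root hop: left subtree has 0 nodes { }, right has 2 {cedar, fern}.
    Root cedar: left subtree has 0 nodes { }, right has 1 {fern}.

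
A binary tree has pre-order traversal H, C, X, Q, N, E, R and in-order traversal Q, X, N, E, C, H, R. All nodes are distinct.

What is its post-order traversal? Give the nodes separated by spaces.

The first element of pre-order is the root; it splits in-order into left and right subtrees.
Root H: left subtree has 5 nodes {Q, X, N, E, C}, right has 1 {R}.
  Root C: left subtree has 4 nodes {Q, X, N, E}, right has 0 { }.
    Root X: left subtree has 1 node {Q}, right has 2 {N, E}.
      Root N: left subtree has 0 nodes { }, right has 1 {E}.

Q E N X C R H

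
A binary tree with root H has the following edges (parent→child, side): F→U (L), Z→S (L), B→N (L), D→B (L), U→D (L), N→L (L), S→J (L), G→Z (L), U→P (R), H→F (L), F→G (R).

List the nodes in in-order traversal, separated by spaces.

In-order visits the left subtree, then the node, then the right subtree.
At H: go left to F.
  At F: go left to U.
    At U: go left to D.
      At D: go left to B.
        At B: go left to N.
          At N: go left to L.
            L is a leaf — visit L.
          Visit N.
          At N: no right child.
        Visit B.
        At B: no right child.
      Visit D.
      At D: no right child.
    Visit U.
    At U: go right to P.
      P is a leaf — visit P.
  Visit F.
  At F: go right to G.
    At G: go left to Z.
      At Z: go left to S.
        At S: go left to J.
          J is a leaf — visit J.
        Visit S.
        At S: no right child.
      Visit Z.
      At Z: no right child.
    Visit G.
    At G: no right child.
Visit H.
At H: no right child.

L N B D U P F J S Z G H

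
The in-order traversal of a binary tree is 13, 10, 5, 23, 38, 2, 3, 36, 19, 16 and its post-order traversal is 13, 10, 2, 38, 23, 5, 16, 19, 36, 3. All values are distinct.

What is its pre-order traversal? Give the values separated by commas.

3, 5, 10, 13, 23, 38, 2, 36, 19, 16

The last element of post-order is the root; it splits in-order into left and right subtrees.
Root 3: left subtree has 6 nodes {13, 10, 5, 23, 38, 2}, right has 3 {36, 19, 16}.
  Root 5: left subtree has 2 nodes {13, 10}, right has 3 {23, 38, 2}.
    Root 10: left subtree has 1 node {13}, right has 0 { }.
    Root 23: left subtree has 0 nodes { }, right has 2 {38, 2}.
      Root 38: left subtree has 0 nodes { }, right has 1 {2}.
  Root 36: left subtree has 0 nodes { }, right has 2 {19, 16}.
    Root 19: left subtree has 0 nodes { }, right has 1 {16}.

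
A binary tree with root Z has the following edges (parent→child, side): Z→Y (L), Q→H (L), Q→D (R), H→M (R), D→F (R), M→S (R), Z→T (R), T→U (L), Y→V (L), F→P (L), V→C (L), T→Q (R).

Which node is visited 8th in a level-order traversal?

Level-order visits nodes level by level from the root, left to right within each level.
Level 0: Z
Level 1: Y, T
Level 2: V, U, Q
Level 3: C, H, D
Level 4: M, F
Level 5: S, P
Full level-order sequence: Z, Y, T, V, U, Q, C, H, D, M, F, S, P.

H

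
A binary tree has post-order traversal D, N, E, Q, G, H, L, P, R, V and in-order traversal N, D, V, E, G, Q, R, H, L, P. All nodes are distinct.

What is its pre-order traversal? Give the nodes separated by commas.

The last element of post-order is the root; it splits in-order into left and right subtrees.
Root V: left subtree has 2 nodes {N, D}, right has 7 {E, G, Q, R, H, L, P}.
  Root N: left subtree has 0 nodes { }, right has 1 {D}.
  Root R: left subtree has 3 nodes {E, G, Q}, right has 3 {H, L, P}.
    Root G: left subtree has 1 node {E}, right has 1 {Q}.
    Root P: left subtree has 2 nodes {H, L}, right has 0 { }.
      Root L: left subtree has 1 node {H}, right has 0 { }.

V, N, D, R, G, E, Q, P, L, H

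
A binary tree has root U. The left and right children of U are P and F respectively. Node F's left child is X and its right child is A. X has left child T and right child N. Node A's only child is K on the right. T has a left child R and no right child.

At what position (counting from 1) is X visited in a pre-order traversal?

Pre-order visits the node, then its left subtree, then its right subtree.
Visit U.
At U: go left to P.
  P is a leaf — visit P.
At U: go right to F.
  Visit F.
  At F: go left to X.
    Visit X.
    At X: go left to T.
      Visit T.
      At T: go left to R.
        R is a leaf — visit R.
      At T: no right child.
    At X: go right to N.
      N is a leaf — visit N.
  At F: go right to A.
    Visit A.
    At A: no left child.
    At A: go right to K.
      K is a leaf — visit K.
Full pre-order sequence: U, P, F, X, T, R, N, A, K.

4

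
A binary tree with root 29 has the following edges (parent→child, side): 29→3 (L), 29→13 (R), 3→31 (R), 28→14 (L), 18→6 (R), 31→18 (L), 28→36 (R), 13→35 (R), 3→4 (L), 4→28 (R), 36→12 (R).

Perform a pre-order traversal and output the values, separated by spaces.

Pre-order visits the node, then its left subtree, then its right subtree.
Visit 29.
At 29: go left to 3.
  Visit 3.
  At 3: go left to 4.
    Visit 4.
    At 4: no left child.
    At 4: go right to 28.
      Visit 28.
      At 28: go left to 14.
        14 is a leaf — visit 14.
      At 28: go right to 36.
        Visit 36.
        At 36: no left child.
        At 36: go right to 12.
          12 is a leaf — visit 12.
  At 3: go right to 31.
    Visit 31.
    At 31: go left to 18.
      Visit 18.
      At 18: no left child.
      At 18: go right to 6.
        6 is a leaf — visit 6.
    At 31: no right child.
At 29: go right to 13.
  Visit 13.
  At 13: no left child.
  At 13: go right to 35.
    35 is a leaf — visit 35.

29 3 4 28 14 36 12 31 18 6 13 35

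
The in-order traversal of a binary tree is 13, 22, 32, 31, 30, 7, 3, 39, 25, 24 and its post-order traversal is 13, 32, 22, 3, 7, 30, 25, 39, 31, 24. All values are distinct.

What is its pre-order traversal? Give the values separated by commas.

24, 31, 22, 13, 32, 39, 30, 7, 3, 25

The last element of post-order is the root; it splits in-order into left and right subtrees.
Root 24: left subtree has 9 nodes {13, 22, 32, 31, 30, 7, 3, 39, 25}, right has 0 { }.
  Root 31: left subtree has 3 nodes {13, 22, 32}, right has 5 {30, 7, 3, 39, 25}.
    Root 22: left subtree has 1 node {13}, right has 1 {32}.
    Root 39: left subtree has 3 nodes {30, 7, 3}, right has 1 {25}.
      Root 30: left subtree has 0 nodes { }, right has 2 {7, 3}.
        Root 7: left subtree has 0 nodes { }, right has 1 {3}.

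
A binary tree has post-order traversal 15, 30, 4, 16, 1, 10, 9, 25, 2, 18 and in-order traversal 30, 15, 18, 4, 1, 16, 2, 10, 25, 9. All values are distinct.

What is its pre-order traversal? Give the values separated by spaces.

The last element of post-order is the root; it splits in-order into left and right subtrees.
Root 18: left subtree has 2 nodes {30, 15}, right has 7 {4, 1, 16, 2, 10, 25, 9}.
  Root 30: left subtree has 0 nodes { }, right has 1 {15}.
  Root 2: left subtree has 3 nodes {4, 1, 16}, right has 3 {10, 25, 9}.
    Root 1: left subtree has 1 node {4}, right has 1 {16}.
    Root 25: left subtree has 1 node {10}, right has 1 {9}.

18 30 15 2 1 4 16 25 10 9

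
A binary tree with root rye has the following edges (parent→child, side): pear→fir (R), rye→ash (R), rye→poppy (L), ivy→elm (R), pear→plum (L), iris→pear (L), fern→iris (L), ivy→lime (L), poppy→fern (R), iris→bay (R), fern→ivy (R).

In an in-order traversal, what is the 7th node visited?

In-order visits the left subtree, then the node, then the right subtree.
At rye: go left to poppy.
  At poppy: no left child.
  Visit poppy.
  At poppy: go right to fern.
    At fern: go left to iris.
      At iris: go left to pear.
        At pear: go left to plum.
          plum is a leaf — visit plum.
        Visit pear.
        At pear: go right to fir.
          fir is a leaf — visit fir.
      Visit iris.
      At iris: go right to bay.
        bay is a leaf — visit bay.
    Visit fern.
    At fern: go right to ivy.
      At ivy: go left to lime.
        lime is a leaf — visit lime.
      Visit ivy.
      At ivy: go right to elm.
        elm is a leaf — visit elm.
Visit rye.
At rye: go right to ash.
  ash is a leaf — visit ash.
Full in-order sequence: poppy, plum, pear, fir, iris, bay, fern, lime, ivy, elm, rye, ash.

fern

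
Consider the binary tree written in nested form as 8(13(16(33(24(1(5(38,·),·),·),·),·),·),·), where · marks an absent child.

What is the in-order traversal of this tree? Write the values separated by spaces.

38 5 1 24 33 16 13 8

In-order visits the left subtree, then the node, then the right subtree.
At 8: go left to 13.
  At 13: go left to 16.
    At 16: go left to 33.
      At 33: go left to 24.
        At 24: go left to 1.
          At 1: go left to 5.
            At 5: go left to 38.
              38 is a leaf — visit 38.
            Visit 5.
            At 5: no right child.
          Visit 1.
          At 1: no right child.
        Visit 24.
        At 24: no right child.
      Visit 33.
      At 33: no right child.
    Visit 16.
    At 16: no right child.
  Visit 13.
  At 13: no right child.
Visit 8.
At 8: no right child.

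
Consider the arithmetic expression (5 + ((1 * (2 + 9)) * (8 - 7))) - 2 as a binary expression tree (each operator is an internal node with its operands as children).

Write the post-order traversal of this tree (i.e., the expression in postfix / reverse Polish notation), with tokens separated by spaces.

5 1 2 9 + * 8 7 - * + 2 -

Post-order on an expression tree gives postfix notation: for each operator, emit left operand, right operand, then the operator.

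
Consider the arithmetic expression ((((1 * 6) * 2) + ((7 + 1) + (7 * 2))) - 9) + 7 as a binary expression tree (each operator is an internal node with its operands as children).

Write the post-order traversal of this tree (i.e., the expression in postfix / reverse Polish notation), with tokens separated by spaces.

1 6 * 2 * 7 1 + 7 2 * + + 9 - 7 +

Post-order on an expression tree gives postfix notation: for each operator, emit left operand, right operand, then the operator.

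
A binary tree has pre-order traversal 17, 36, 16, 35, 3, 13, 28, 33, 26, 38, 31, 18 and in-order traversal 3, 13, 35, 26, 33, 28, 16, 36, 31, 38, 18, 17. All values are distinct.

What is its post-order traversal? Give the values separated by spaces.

The first element of pre-order is the root; it splits in-order into left and right subtrees.
Root 17: left subtree has 11 nodes {3, 13, 35, 26, 33, 28, 16, 36, 31, 38, 18}, right has 0 { }.
  Root 36: left subtree has 7 nodes {3, 13, 35, 26, 33, 28, 16}, right has 3 {31, 38, 18}.
    Root 16: left subtree has 6 nodes {3, 13, 35, 26, 33, 28}, right has 0 { }.
      Root 35: left subtree has 2 nodes {3, 13}, right has 3 {26, 33, 28}.
        Root 3: left subtree has 0 nodes { }, right has 1 {13}.
        Root 28: left subtree has 2 nodes {26, 33}, right has 0 { }.
          Root 33: left subtree has 1 node {26}, right has 0 { }.
    Root 38: left subtree has 1 node {31}, right has 1 {18}.

13 3 26 33 28 35 16 31 18 38 36 17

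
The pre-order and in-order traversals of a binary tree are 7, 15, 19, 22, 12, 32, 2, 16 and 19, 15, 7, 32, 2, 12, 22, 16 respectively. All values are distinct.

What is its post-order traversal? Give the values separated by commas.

The first element of pre-order is the root; it splits in-order into left and right subtrees.
Root 7: left subtree has 2 nodes {19, 15}, right has 5 {32, 2, 12, 22, 16}.
  Root 15: left subtree has 1 node {19}, right has 0 { }.
  Root 22: left subtree has 3 nodes {32, 2, 12}, right has 1 {16}.
    Root 12: left subtree has 2 nodes {32, 2}, right has 0 { }.
      Root 32: left subtree has 0 nodes { }, right has 1 {2}.

19, 15, 2, 32, 12, 16, 22, 7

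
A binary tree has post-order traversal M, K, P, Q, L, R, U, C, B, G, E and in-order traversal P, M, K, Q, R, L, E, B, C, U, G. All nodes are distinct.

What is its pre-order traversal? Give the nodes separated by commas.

The last element of post-order is the root; it splits in-order into left and right subtrees.
Root E: left subtree has 6 nodes {P, M, K, Q, R, L}, right has 4 {B, C, U, G}.
  Root R: left subtree has 4 nodes {P, M, K, Q}, right has 1 {L}.
    Root Q: left subtree has 3 nodes {P, M, K}, right has 0 { }.
      Root P: left subtree has 0 nodes { }, right has 2 {M, K}.
        Root K: left subtree has 1 node {M}, right has 0 { }.
  Root G: left subtree has 3 nodes {B, C, U}, right has 0 { }.
    Root B: left subtree has 0 nodes { }, right has 2 {C, U}.
      Root C: left subtree has 0 nodes { }, right has 1 {U}.

E, R, Q, P, K, M, L, G, B, C, U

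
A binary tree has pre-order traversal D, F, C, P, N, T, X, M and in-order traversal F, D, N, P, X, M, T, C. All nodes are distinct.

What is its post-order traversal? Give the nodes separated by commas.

F, N, M, X, T, P, C, D

The first element of pre-order is the root; it splits in-order into left and right subtrees.
Root D: left subtree has 1 node {F}, right has 6 {N, P, X, M, T, C}.
  Root C: left subtree has 5 nodes {N, P, X, M, T}, right has 0 { }.
    Root P: left subtree has 1 node {N}, right has 3 {X, M, T}.
      Root T: left subtree has 2 nodes {X, M}, right has 0 { }.
        Root X: left subtree has 0 nodes { }, right has 1 {M}.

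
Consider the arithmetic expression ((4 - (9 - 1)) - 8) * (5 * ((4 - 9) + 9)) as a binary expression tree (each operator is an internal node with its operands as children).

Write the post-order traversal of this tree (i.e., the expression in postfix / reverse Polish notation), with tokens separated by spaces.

4 9 1 - - 8 - 5 4 9 - 9 + * *

Post-order on an expression tree gives postfix notation: for each operator, emit left operand, right operand, then the operator.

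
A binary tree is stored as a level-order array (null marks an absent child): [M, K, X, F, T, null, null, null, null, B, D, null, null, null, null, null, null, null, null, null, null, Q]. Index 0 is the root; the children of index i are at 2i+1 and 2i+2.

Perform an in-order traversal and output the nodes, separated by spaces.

F K B T Q D M X

In-order visits the left subtree, then the node, then the right subtree.
At M: go left to K.
  At K: go left to F.
    F is a leaf — visit F.
  Visit K.
  At K: go right to T.
    At T: go left to B.
      B is a leaf — visit B.
    Visit T.
    At T: go right to D.
      At D: go left to Q.
        Q is a leaf — visit Q.
      Visit D.
      At D: no right child.
Visit M.
At M: go right to X.
  X is a leaf — visit X.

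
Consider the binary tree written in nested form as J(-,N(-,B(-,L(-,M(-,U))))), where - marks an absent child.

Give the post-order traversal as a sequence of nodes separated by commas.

Post-order visits the left subtree, then the right subtree, then the node.
At J: no left child.
At J: go right to N.
  At N: no left child.
  At N: go right to B.
    At B: no left child.
    At B: go right to L.
      At L: no left child.
      At L: go right to M.
        At M: no left child.
        At M: go right to U.
          U is a leaf — visit U.
        Visit M.
      Visit L.
    Visit B.
  Visit N.
Visit J.

U, M, L, B, N, J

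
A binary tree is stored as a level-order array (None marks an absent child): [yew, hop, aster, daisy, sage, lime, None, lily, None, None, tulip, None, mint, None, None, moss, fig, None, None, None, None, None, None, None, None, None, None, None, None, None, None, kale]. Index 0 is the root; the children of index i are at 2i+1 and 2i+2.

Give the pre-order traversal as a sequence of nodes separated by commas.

yew, hop, daisy, lily, moss, kale, fig, sage, tulip, aster, lime, mint

Pre-order visits the node, then its left subtree, then its right subtree.
Visit yew.
At yew: go left to hop.
  Visit hop.
  At hop: go left to daisy.
    Visit daisy.
    At daisy: go left to lily.
      Visit lily.
      At lily: go left to moss.
        Visit moss.
        At moss: go left to kale.
          kale is a leaf — visit kale.
        At moss: no right child.
      At lily: go right to fig.
        fig is a leaf — visit fig.
    At daisy: no right child.
  At hop: go right to sage.
    Visit sage.
    At sage: no left child.
    At sage: go right to tulip.
      tulip is a leaf — visit tulip.
At yew: go right to aster.
  Visit aster.
  At aster: go left to lime.
    Visit lime.
    At lime: no left child.
    At lime: go right to mint.
      mint is a leaf — visit mint.
  At aster: no right child.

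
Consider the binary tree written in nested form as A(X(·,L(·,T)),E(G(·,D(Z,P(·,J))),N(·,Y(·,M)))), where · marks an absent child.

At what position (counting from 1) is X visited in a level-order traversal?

Level-order visits nodes level by level from the root, left to right within each level.
Level 0: A
Level 1: X, E
Level 2: L, G, N
Level 3: T, D, Y
Level 4: Z, P, M
Level 5: J
Full level-order sequence: A, X, E, L, G, N, T, D, Y, Z, P, M, J.

2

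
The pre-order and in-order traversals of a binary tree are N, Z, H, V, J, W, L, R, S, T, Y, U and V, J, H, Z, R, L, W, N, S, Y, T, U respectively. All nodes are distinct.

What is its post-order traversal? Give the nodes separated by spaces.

J V H R L W Z Y U T S N

The first element of pre-order is the root; it splits in-order into left and right subtrees.
Root N: left subtree has 7 nodes {V, J, H, Z, R, L, W}, right has 4 {S, Y, T, U}.
  Root Z: left subtree has 3 nodes {V, J, H}, right has 3 {R, L, W}.
    Root H: left subtree has 2 nodes {V, J}, right has 0 { }.
      Root V: left subtree has 0 nodes { }, right has 1 {J}.
    Root W: left subtree has 2 nodes {R, L}, right has 0 { }.
      Root L: left subtree has 1 node {R}, right has 0 { }.
  Root S: left subtree has 0 nodes { }, right has 3 {Y, T, U}.
    Root T: left subtree has 1 node {Y}, right has 1 {U}.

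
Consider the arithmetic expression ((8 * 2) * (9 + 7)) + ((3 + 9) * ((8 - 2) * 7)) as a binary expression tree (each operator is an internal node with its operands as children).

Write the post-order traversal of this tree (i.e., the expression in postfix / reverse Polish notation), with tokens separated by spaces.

Post-order on an expression tree gives postfix notation: for each operator, emit left operand, right operand, then the operator.

8 2 * 9 7 + * 3 9 + 8 2 - 7 * * +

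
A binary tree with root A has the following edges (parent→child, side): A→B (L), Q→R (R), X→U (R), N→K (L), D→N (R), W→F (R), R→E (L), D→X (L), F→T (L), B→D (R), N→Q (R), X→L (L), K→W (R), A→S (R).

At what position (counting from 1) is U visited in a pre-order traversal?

Pre-order visits the node, then its left subtree, then its right subtree.
Visit A.
At A: go left to B.
  Visit B.
  At B: no left child.
  At B: go right to D.
    Visit D.
    At D: go left to X.
      Visit X.
      At X: go left to L.
        L is a leaf — visit L.
      At X: go right to U.
        U is a leaf — visit U.
    At D: go right to N.
      Visit N.
      At N: go left to K.
        Visit K.
        At K: no left child.
        At K: go right to W.
          Visit W.
          At W: no left child.
          At W: go right to F.
            Visit F.
            At F: go left to T.
              T is a leaf — visit T.
            At F: no right child.
      At N: go right to Q.
        Visit Q.
        At Q: no left child.
        At Q: go right to R.
          Visit R.
          At R: go left to E.
            E is a leaf — visit E.
          At R: no right child.
At A: go right to S.
  S is a leaf — visit S.
Full pre-order sequence: A, B, D, X, L, U, N, K, W, F, T, Q, R, E, S.

6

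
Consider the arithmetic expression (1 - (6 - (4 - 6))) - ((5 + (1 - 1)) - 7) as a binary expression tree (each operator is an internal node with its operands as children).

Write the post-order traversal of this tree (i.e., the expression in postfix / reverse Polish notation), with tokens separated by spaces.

1 6 4 6 - - - 5 1 1 - + 7 - -

Post-order on an expression tree gives postfix notation: for each operator, emit left operand, right operand, then the operator.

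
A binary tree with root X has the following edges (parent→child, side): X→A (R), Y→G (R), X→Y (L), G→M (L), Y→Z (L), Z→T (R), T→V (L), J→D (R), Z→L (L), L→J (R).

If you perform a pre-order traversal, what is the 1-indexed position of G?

9

Pre-order visits the node, then its left subtree, then its right subtree.
Visit X.
At X: go left to Y.
  Visit Y.
  At Y: go left to Z.
    Visit Z.
    At Z: go left to L.
      Visit L.
      At L: no left child.
      At L: go right to J.
        Visit J.
        At J: no left child.
        At J: go right to D.
          D is a leaf — visit D.
    At Z: go right to T.
      Visit T.
      At T: go left to V.
        V is a leaf — visit V.
      At T: no right child.
  At Y: go right to G.
    Visit G.
    At G: go left to M.
      M is a leaf — visit M.
    At G: no right child.
At X: go right to A.
  A is a leaf — visit A.
Full pre-order sequence: X, Y, Z, L, J, D, T, V, G, M, A.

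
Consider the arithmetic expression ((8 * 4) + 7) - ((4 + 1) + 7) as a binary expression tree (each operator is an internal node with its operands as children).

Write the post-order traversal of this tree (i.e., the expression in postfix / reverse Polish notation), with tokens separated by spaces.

8 4 * 7 + 4 1 + 7 + -

Post-order on an expression tree gives postfix notation: for each operator, emit left operand, right operand, then the operator.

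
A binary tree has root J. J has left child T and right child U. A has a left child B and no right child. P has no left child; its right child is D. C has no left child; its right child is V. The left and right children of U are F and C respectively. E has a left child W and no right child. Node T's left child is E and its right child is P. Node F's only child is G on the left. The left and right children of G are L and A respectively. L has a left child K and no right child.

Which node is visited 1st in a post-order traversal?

W

Post-order visits the left subtree, then the right subtree, then the node.
At J: go left to T.
  At T: go left to E.
    At E: go left to W.
      W is a leaf — visit W.
    At E: no right child.
    Visit E.
  At T: go right to P.
    At P: no left child.
    At P: go right to D.
      D is a leaf — visit D.
    Visit P.
  Visit T.
At J: go right to U.
  At U: go left to F.
    At F: go left to G.
      At G: go left to L.
        At L: go left to K.
          K is a leaf — visit K.
        At L: no right child.
        Visit L.
      At G: go right to A.
        At A: go left to B.
          B is a leaf — visit B.
        At A: no right child.
        Visit A.
      Visit G.
    At F: no right child.
    Visit F.
  At U: go right to C.
    At C: no left child.
    At C: go right to V.
      V is a leaf — visit V.
    Visit C.
  Visit U.
Visit J.
Full post-order sequence: W, E, D, P, T, K, L, B, A, G, F, V, C, U, J.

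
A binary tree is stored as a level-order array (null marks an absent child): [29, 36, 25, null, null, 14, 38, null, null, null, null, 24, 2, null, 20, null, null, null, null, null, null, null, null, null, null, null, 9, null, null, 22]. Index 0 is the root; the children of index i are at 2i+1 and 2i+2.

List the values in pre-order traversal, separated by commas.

29, 36, 25, 14, 24, 2, 9, 38, 20, 22

Pre-order visits the node, then its left subtree, then its right subtree.
Visit 29.
At 29: go left to 36.
  36 is a leaf — visit 36.
At 29: go right to 25.
  Visit 25.
  At 25: go left to 14.
    Visit 14.
    At 14: go left to 24.
      24 is a leaf — visit 24.
    At 14: go right to 2.
      Visit 2.
      At 2: no left child.
      At 2: go right to 9.
        9 is a leaf — visit 9.
  At 25: go right to 38.
    Visit 38.
    At 38: no left child.
    At 38: go right to 20.
      Visit 20.
      At 20: go left to 22.
        22 is a leaf — visit 22.
      At 20: no right child.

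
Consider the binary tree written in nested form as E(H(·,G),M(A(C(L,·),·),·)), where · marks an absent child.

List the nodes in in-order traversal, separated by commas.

In-order visits the left subtree, then the node, then the right subtree.
At E: go left to H.
  At H: no left child.
  Visit H.
  At H: go right to G.
    G is a leaf — visit G.
Visit E.
At E: go right to M.
  At M: go left to A.
    At A: go left to C.
      At C: go left to L.
        L is a leaf — visit L.
      Visit C.
      At C: no right child.
    Visit A.
    At A: no right child.
  Visit M.
  At M: no right child.

H, G, E, L, C, A, M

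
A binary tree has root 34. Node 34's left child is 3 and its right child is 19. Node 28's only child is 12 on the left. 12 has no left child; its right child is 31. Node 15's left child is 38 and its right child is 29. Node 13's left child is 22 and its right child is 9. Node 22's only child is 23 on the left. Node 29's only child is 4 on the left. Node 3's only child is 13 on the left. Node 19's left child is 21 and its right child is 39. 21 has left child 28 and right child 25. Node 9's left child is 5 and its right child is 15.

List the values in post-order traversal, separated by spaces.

23 22 5 38 4 29 15 9 13 3 31 12 28 25 21 39 19 34

Post-order visits the left subtree, then the right subtree, then the node.
At 34: go left to 3.
  At 3: go left to 13.
    At 13: go left to 22.
      At 22: go left to 23.
        23 is a leaf — visit 23.
      At 22: no right child.
      Visit 22.
    At 13: go right to 9.
      At 9: go left to 5.
        5 is a leaf — visit 5.
      At 9: go right to 15.
        At 15: go left to 38.
          38 is a leaf — visit 38.
        At 15: go right to 29.
          At 29: go left to 4.
            4 is a leaf — visit 4.
          At 29: no right child.
          Visit 29.
        Visit 15.
      Visit 9.
    Visit 13.
  At 3: no right child.
  Visit 3.
At 34: go right to 19.
  At 19: go left to 21.
    At 21: go left to 28.
      At 28: go left to 12.
        At 12: no left child.
        At 12: go right to 31.
          31 is a leaf — visit 31.
        Visit 12.
      At 28: no right child.
      Visit 28.
    At 21: go right to 25.
      25 is a leaf — visit 25.
    Visit 21.
  At 19: go right to 39.
    39 is a leaf — visit 39.
  Visit 19.
Visit 34.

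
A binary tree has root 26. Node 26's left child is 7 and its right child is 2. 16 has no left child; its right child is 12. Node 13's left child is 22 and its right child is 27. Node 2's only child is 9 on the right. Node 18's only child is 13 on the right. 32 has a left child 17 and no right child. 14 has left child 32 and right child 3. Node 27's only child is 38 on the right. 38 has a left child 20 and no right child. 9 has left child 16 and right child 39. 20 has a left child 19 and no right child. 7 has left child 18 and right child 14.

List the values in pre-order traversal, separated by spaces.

26 7 18 13 22 27 38 20 19 14 32 17 3 2 9 16 12 39

Pre-order visits the node, then its left subtree, then its right subtree.
Visit 26.
At 26: go left to 7.
  Visit 7.
  At 7: go left to 18.
    Visit 18.
    At 18: no left child.
    At 18: go right to 13.
      Visit 13.
      At 13: go left to 22.
        22 is a leaf — visit 22.
      At 13: go right to 27.
        Visit 27.
        At 27: no left child.
        At 27: go right to 38.
          Visit 38.
          At 38: go left to 20.
            Visit 20.
            At 20: go left to 19.
              19 is a leaf — visit 19.
            At 20: no right child.
          At 38: no right child.
  At 7: go right to 14.
    Visit 14.
    At 14: go left to 32.
      Visit 32.
      At 32: go left to 17.
        17 is a leaf — visit 17.
      At 32: no right child.
    At 14: go right to 3.
      3 is a leaf — visit 3.
At 26: go right to 2.
  Visit 2.
  At 2: no left child.
  At 2: go right to 9.
    Visit 9.
    At 9: go left to 16.
      Visit 16.
      At 16: no left child.
      At 16: go right to 12.
        12 is a leaf — visit 12.
    At 9: go right to 39.
      39 is a leaf — visit 39.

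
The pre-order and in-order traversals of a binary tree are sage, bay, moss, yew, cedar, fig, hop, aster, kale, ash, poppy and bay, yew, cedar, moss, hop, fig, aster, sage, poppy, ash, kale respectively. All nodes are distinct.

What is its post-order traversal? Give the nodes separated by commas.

cedar, yew, hop, aster, fig, moss, bay, poppy, ash, kale, sage

The first element of pre-order is the root; it splits in-order into left and right subtrees.
Root sage: left subtree has 7 nodes {bay, yew, cedar, moss, hop, fig, aster}, right has 3 {poppy, ash, kale}.
  Root bay: left subtree has 0 nodes { }, right has 6 {yew, cedar, moss, hop, fig, aster}.
    Root moss: left subtree has 2 nodes {yew, cedar}, right has 3 {hop, fig, aster}.
      Root yew: left subtree has 0 nodes { }, right has 1 {cedar}.
      Root fig: left subtree has 1 node {hop}, right has 1 {aster}.
  Root kale: left subtree has 2 nodes {poppy, ash}, right has 0 { }.
    Root ash: left subtree has 1 node {poppy}, right has 0 { }.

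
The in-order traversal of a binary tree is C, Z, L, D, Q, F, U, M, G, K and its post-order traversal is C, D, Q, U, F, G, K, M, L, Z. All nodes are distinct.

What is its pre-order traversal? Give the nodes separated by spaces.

Z C L M F Q D U K G

The last element of post-order is the root; it splits in-order into left and right subtrees.
Root Z: left subtree has 1 node {C}, right has 8 {L, D, Q, F, U, M, G, K}.
  Root L: left subtree has 0 nodes { }, right has 7 {D, Q, F, U, M, G, K}.
    Root M: left subtree has 4 nodes {D, Q, F, U}, right has 2 {G, K}.
      Root F: left subtree has 2 nodes {D, Q}, right has 1 {U}.
        Root Q: left subtree has 1 node {D}, right has 0 { }.
      Root K: left subtree has 1 node {G}, right has 0 { }.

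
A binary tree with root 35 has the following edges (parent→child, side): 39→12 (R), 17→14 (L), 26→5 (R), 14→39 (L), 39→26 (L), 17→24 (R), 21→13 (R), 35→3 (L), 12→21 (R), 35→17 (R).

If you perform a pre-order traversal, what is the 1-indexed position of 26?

6

Pre-order visits the node, then its left subtree, then its right subtree.
Visit 35.
At 35: go left to 3.
  3 is a leaf — visit 3.
At 35: go right to 17.
  Visit 17.
  At 17: go left to 14.
    Visit 14.
    At 14: go left to 39.
      Visit 39.
      At 39: go left to 26.
        Visit 26.
        At 26: no left child.
        At 26: go right to 5.
          5 is a leaf — visit 5.
      At 39: go right to 12.
        Visit 12.
        At 12: no left child.
        At 12: go right to 21.
          Visit 21.
          At 21: no left child.
          At 21: go right to 13.
            13 is a leaf — visit 13.
    At 14: no right child.
  At 17: go right to 24.
    24 is a leaf — visit 24.
Full pre-order sequence: 35, 3, 17, 14, 39, 26, 5, 12, 21, 13, 24.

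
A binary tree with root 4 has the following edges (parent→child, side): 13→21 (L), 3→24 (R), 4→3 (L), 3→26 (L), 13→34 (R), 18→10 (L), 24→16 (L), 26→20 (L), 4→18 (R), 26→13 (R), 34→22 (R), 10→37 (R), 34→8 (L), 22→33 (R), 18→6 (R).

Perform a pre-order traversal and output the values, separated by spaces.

Pre-order visits the node, then its left subtree, then its right subtree.
Visit 4.
At 4: go left to 3.
  Visit 3.
  At 3: go left to 26.
    Visit 26.
    At 26: go left to 20.
      20 is a leaf — visit 20.
    At 26: go right to 13.
      Visit 13.
      At 13: go left to 21.
        21 is a leaf — visit 21.
      At 13: go right to 34.
        Visit 34.
        At 34: go left to 8.
          8 is a leaf — visit 8.
        At 34: go right to 22.
          Visit 22.
          At 22: no left child.
          At 22: go right to 33.
            33 is a leaf — visit 33.
  At 3: go right to 24.
    Visit 24.
    At 24: go left to 16.
      16 is a leaf — visit 16.
    At 24: no right child.
At 4: go right to 18.
  Visit 18.
  At 18: go left to 10.
    Visit 10.
    At 10: no left child.
    At 10: go right to 37.
      37 is a leaf — visit 37.
  At 18: go right to 6.
    6 is a leaf — visit 6.

4 3 26 20 13 21 34 8 22 33 24 16 18 10 37 6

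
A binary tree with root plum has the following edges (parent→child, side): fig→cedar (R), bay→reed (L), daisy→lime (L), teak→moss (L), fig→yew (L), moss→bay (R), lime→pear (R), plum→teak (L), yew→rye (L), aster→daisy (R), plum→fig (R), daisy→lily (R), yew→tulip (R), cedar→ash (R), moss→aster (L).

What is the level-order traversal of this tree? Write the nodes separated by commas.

Level-order visits nodes level by level from the root, left to right within each level.
Level 0: plum
Level 1: teak, fig
Level 2: moss, yew, cedar
Level 3: aster, bay, rye, tulip, ash
Level 4: daisy, reed
Level 5: lime, lily
Level 6: pear

plum, teak, fig, moss, yew, cedar, aster, bay, rye, tulip, ash, daisy, reed, lime, lily, pear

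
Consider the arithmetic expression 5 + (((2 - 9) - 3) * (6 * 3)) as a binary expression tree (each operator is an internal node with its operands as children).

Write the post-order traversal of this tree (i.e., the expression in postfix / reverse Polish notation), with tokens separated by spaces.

Post-order on an expression tree gives postfix notation: for each operator, emit left operand, right operand, then the operator.

5 2 9 - 3 - 6 3 * * +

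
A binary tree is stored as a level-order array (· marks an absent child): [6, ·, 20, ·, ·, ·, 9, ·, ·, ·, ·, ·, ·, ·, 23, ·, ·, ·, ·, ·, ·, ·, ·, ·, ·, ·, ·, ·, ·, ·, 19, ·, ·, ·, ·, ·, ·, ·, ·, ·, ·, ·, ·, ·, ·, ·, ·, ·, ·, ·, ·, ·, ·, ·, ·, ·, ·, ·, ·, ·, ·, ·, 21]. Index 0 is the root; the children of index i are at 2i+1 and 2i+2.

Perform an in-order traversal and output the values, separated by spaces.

In-order visits the left subtree, then the node, then the right subtree.
At 6: no left child.
Visit 6.
At 6: go right to 20.
  At 20: no left child.
  Visit 20.
  At 20: go right to 9.
    At 9: no left child.
    Visit 9.
    At 9: go right to 23.
      At 23: no left child.
      Visit 23.
      At 23: go right to 19.
        At 19: no left child.
        Visit 19.
        At 19: go right to 21.
          21 is a leaf — visit 21.

6 20 9 23 19 21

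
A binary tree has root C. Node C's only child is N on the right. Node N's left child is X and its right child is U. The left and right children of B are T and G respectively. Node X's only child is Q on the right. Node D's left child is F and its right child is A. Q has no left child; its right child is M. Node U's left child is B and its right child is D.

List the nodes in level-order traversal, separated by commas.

C, N, X, U, Q, B, D, M, T, G, F, A

Level-order visits nodes level by level from the root, left to right within each level.
Level 0: C
Level 1: N
Level 2: X, U
Level 3: Q, B, D
Level 4: M, T, G, F, A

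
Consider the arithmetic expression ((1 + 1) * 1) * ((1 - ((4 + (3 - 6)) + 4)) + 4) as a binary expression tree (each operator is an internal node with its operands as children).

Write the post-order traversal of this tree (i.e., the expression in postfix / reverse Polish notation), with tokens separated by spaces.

1 1 + 1 * 1 4 3 6 - + 4 + - 4 + *

Post-order on an expression tree gives postfix notation: for each operator, emit left operand, right operand, then the operator.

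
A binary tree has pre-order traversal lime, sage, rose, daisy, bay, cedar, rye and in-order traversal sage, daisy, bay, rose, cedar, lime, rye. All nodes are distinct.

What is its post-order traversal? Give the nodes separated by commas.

The first element of pre-order is the root; it splits in-order into left and right subtrees.
Root lime: left subtree has 5 nodes {sage, daisy, bay, rose, cedar}, right has 1 {rye}.
  Root sage: left subtree has 0 nodes { }, right has 4 {daisy, bay, rose, cedar}.
    Root rose: left subtree has 2 nodes {daisy, bay}, right has 1 {cedar}.
      Root daisy: left subtree has 0 nodes { }, right has 1 {bay}.

bay, daisy, cedar, rose, sage, rye, lime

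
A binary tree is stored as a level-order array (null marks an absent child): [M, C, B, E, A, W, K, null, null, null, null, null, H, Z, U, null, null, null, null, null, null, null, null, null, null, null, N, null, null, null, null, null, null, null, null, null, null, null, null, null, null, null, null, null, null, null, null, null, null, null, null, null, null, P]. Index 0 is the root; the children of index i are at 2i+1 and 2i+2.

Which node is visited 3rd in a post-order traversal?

Post-order visits the left subtree, then the right subtree, then the node.
At M: go left to C.
  At C: go left to E.
    E is a leaf — visit E.
  At C: go right to A.
    A is a leaf — visit A.
  Visit C.
At M: go right to B.
  At B: go left to W.
    At W: no left child.
    At W: go right to H.
      At H: no left child.
      At H: go right to N.
        At N: go left to P.
          P is a leaf — visit P.
        At N: no right child.
        Visit N.
      Visit H.
    Visit W.
  At B: go right to K.
    At K: go left to Z.
      Z is a leaf — visit Z.
    At K: go right to U.
      U is a leaf — visit U.
    Visit K.
  Visit B.
Visit M.
Full post-order sequence: E, A, C, P, N, H, W, Z, U, K, B, M.

C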